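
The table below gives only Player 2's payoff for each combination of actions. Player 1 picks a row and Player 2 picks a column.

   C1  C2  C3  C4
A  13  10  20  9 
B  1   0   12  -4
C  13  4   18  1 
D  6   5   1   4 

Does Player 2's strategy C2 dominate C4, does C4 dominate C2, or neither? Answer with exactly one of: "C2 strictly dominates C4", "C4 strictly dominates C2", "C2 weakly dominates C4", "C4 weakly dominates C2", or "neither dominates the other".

C2's payoffs vs C4's, by Player 1's action — A: 10>9, B: 0>-4, C: 4>1, D: 5>4.
C2 gives a strictly higher payoff against each opponent action, so C2 strictly dominates C4.

C2 strictly dominates C4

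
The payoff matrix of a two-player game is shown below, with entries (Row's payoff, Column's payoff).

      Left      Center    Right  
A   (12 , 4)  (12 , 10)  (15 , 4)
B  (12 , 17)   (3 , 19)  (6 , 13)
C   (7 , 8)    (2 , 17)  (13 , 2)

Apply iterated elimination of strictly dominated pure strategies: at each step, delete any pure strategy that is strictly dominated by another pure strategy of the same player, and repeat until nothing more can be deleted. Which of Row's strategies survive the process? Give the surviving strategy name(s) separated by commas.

A

For Row, A strictly dominates C on the remaining columns (Left: 12>7, Center: 12>2, Right: 15>13); eliminate C.
Column's strategy Left is strictly dominated by Center (A: 10>4, B: 19>17) and is removed.
For Row, A strictly dominates B on the remaining columns (Center: 12>3, Right: 15>6); eliminate B.
Column's strategy Right is strictly dominated by Center (A: 10>4) and is removed.
Among the remaining strategies, none is strictly dominated by another pure strategy of the same player, so the elimination stops.
Surviving strategies — Row: {A}; Column: {Center}.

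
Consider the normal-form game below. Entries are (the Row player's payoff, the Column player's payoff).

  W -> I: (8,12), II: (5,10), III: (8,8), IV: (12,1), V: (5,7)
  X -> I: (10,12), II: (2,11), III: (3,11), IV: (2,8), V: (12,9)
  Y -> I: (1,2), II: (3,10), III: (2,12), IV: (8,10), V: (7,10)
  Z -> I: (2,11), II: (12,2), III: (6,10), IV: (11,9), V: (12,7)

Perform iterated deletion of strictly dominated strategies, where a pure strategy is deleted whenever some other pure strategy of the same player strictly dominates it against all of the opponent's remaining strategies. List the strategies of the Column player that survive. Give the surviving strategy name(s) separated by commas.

For the Row player, Z strictly dominates Y on the remaining columns (I: 2>1, II: 12>3, III: 6>2, IV: 11>8, V: 12>7); eliminate Y.
For the Column player, I strictly dominates II on the remaining rows (W: 12>10, X: 12>11, Z: 11>2); eliminate II.
Column III is eliminated: I beats it against every remaining row (W: 12>8, X: 12>11, Z: 11>10).
The Column player's strategy IV is strictly dominated by I (W: 12>1, X: 12>8, Z: 11>9) and is removed.
Row W is eliminated: X beats it against every remaining column (I: 10>8, V: 12>5).
For the Column player, I strictly dominates V on the remaining rows (X: 12>9, Z: 11>7); eliminate V.
Row Z is eliminated: X beats it against every remaining column (I: 10>2).
Among the remaining strategies, none is strictly dominated by another pure strategy of the same player, so the elimination stops.
Surviving strategies — the Row player: {X}; the Column player: {I}.

I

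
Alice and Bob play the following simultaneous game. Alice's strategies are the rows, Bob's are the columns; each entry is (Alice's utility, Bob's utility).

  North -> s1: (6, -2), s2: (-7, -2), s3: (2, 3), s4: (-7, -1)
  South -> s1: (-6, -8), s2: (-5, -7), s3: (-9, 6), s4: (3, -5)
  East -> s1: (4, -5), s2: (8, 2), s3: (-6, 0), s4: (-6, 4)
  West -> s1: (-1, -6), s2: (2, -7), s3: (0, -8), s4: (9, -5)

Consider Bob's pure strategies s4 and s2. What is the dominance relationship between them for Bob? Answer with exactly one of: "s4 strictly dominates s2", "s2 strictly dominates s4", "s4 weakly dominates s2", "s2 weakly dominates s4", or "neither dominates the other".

Compare s4 to s2 across each opponent action: North: -1>-2, South: -5>-7, East: 4>2, West: -5>-7.
s4 gives a strictly higher payoff against each opponent action, so s4 strictly dominates s2.

s4 strictly dominates s2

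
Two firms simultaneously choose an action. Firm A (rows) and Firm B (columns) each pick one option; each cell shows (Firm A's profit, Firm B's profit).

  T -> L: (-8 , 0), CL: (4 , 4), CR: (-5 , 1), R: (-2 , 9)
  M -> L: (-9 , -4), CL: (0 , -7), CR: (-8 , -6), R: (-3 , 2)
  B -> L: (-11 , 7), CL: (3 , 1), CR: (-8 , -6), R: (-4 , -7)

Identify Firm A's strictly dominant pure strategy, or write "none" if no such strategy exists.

T vs M: L: -8>-9, CL: 4>0, CR: -5>-8, R: -2>-3.
T vs B: L: -8>-11, CL: 4>3, CR: -5>-8, R: -2>-4.
T strictly beats every other strategy against every opponent action, so it is strictly dominant.

T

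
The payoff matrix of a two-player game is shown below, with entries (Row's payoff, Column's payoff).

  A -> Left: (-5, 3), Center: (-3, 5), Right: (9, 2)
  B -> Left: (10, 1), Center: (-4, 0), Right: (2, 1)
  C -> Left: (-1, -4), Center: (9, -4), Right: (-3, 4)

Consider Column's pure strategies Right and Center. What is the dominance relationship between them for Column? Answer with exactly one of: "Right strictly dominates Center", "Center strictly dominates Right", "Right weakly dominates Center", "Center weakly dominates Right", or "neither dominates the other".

Compare Right to Center across every action of Row: A: 2<5, B: 1>0, C: 4>-4.
Right does better at B, C but worse at A; neither strategy dominates the other.

neither dominates the other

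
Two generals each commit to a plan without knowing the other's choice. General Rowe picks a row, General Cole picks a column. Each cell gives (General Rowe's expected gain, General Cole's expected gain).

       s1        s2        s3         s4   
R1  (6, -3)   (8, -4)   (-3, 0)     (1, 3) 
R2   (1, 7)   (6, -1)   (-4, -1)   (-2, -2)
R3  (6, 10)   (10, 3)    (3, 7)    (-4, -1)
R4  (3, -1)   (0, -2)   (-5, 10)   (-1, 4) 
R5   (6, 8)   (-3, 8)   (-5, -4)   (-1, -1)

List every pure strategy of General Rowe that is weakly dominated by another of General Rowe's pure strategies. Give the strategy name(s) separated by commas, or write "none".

R2, R4, R5

R1 is not dominated — it holds its own against R2 at s1 (6>1); R3 at s4 (1>-4); R4 at s1 (6>3); R5 at s2 (8>-3).
R1 weakly dominates R2 — s1: 6>1, s2: 8>6, s3: -3>-4, s4: 1>-2.
Nothing dominates R3: R1 at s2 (10>8); R2 at s1 (6>1); R4 at s1 (6>3); R5 at s2 (10>-3).
R4 is weakly dominated by R1 (s1: 6>3, s2: 8>0, s3: -3>-5, s4: 1>-1).
R1 weakly dominates R5 — s1: 6=6, s2: 8>-3, s3: -3>-5, s4: 1>-1.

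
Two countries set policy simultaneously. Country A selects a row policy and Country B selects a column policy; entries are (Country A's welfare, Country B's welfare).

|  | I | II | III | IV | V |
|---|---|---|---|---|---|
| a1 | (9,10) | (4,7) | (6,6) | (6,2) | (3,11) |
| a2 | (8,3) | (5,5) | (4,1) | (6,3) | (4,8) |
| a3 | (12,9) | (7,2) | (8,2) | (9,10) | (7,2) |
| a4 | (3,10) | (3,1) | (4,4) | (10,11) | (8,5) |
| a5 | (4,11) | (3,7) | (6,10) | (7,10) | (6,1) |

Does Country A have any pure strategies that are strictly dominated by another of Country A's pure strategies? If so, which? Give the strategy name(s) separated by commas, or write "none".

a1 is strictly dominated by a3 (I: 12>9, II: 7>4, III: 8>6, IV: 9>6, V: 7>3).
a2: dominated, since a3 does at least as well everywhere (I: 12>8, II: 7>5, III: 8>4, IV: 9>6, V: 7>4).
Nothing dominates a3: a1 at I (12>9); a2 at I (12>8); a4 at I (12>3); a5 at I (12>4).
a4 is not dominated — it holds its own against a1 at IV (10>6); a2 at III (4=4); a3 at IV (10>9); a5 at II (3=3).
a5 is strictly dominated by a3 (I: 12>4, II: 7>3, III: 8>6, IV: 9>7, V: 7>6).

a1, a2, a5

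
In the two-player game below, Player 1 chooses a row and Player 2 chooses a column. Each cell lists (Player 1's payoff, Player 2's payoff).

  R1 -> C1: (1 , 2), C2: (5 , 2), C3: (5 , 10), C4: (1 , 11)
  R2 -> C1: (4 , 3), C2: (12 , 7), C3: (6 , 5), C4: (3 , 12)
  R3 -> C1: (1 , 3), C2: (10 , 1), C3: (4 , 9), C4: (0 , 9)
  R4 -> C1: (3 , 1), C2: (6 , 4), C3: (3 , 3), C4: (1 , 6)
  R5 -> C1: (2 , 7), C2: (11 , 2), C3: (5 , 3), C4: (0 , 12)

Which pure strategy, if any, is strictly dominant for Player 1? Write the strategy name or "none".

R2 vs R1: C1: 4>1, C2: 12>5, C3: 6>5, C4: 3>1.
R2 vs R3: C1: 4>1, C2: 12>10, C3: 6>4, C4: 3>0.
R2 vs R4: C1: 4>3, C2: 12>6, C3: 6>3, C4: 3>1.
R2 vs R5: C1: 4>2, C2: 12>11, C3: 6>5, C4: 3>0.
R2 strictly beats every other strategy against every opponent action, so it is strictly dominant.

R2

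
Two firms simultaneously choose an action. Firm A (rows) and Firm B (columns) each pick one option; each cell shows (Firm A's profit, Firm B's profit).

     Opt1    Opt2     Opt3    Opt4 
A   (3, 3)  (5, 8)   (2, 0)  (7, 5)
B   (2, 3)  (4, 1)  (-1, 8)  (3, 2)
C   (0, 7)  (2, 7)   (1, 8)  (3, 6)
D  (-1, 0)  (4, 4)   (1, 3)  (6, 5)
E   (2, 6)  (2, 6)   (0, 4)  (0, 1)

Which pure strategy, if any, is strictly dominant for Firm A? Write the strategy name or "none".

A

A vs B: Opt1: 3>2, Opt2: 5>4, Opt3: 2>-1, Opt4: 7>3.
A vs C: Opt1: 3>0, Opt2: 5>2, Opt3: 2>1, Opt4: 7>3.
A vs D: Opt1: 3>-1, Opt2: 5>4, Opt3: 2>1, Opt4: 7>6.
A vs E: Opt1: 3>2, Opt2: 5>2, Opt3: 2>0, Opt4: 7>0.
A strictly beats every other strategy against every opponent action, so it is strictly dominant.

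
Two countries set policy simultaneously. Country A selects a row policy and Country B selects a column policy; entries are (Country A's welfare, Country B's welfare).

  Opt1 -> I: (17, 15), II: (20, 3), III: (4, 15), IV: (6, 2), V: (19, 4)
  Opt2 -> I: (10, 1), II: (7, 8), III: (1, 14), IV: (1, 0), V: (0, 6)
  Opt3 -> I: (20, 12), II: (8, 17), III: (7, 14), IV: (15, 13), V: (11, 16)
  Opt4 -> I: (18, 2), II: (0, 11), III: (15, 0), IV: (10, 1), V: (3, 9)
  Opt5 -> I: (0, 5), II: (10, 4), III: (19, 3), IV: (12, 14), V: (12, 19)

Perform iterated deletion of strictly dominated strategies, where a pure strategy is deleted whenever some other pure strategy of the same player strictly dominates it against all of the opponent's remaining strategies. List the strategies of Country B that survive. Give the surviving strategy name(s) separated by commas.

Country A's strategy Opt2 is strictly dominated by Opt1 (I: 17>10, II: 20>7, III: 4>1, IV: 6>1, V: 19>0) and is removed.
Country B's strategy IV is strictly dominated by V (Opt1: 4>2, Opt3: 16>13, Opt4: 9>1, Opt5: 19>14) and is removed.
Among the remaining strategies, none is strictly dominated by another pure strategy of the same player, so the elimination stops.
Surviving strategies — Country A: {Opt1, Opt3, Opt4, Opt5}; Country B: {I, II, III, V}.

I, II, III, V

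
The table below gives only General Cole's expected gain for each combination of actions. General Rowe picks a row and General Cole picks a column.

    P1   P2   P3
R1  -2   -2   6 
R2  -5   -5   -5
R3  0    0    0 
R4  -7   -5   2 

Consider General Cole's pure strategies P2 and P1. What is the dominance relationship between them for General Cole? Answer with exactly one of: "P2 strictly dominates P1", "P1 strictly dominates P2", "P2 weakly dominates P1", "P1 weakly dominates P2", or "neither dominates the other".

Compare P2 to P1 across each choice by General Rowe: R1: -2=-2, R2: -5=-5, R3: 0=0, R4: -5>-7.
P2 is at least as good everywhere and strictly better somewhere (tied only at R1, R2, R3), so P2 weakly but not strictly dominates P1.

P2 weakly dominates P1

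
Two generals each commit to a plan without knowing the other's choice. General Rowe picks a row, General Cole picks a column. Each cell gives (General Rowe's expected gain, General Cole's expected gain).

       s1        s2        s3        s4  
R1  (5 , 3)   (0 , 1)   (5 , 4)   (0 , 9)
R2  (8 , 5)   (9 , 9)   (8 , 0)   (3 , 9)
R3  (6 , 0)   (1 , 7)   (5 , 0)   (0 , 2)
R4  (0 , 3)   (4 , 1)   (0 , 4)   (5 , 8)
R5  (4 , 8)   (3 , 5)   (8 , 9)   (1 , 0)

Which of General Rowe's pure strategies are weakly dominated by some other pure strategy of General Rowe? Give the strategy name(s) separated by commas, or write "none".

R1 is weakly dominated by R2 (s1: 8>5, s2: 9>0, s3: 8>5, s4: 3>0).
Nothing dominates R2: R1 at s1 (8>5); R3 at s1 (8>6); R4 at s1 (8>0); R5 at s1 (8>4).
R3: dominated, since R2 does at least as well everywhere (s1: 8>6, s2: 9>1, s3: 8>5, s4: 3>0).
R4: no other strategy beats it everywhere (R1 at s2 (4>0); R2 at s4 (5>3); R3 at s2 (4>1); R5 at s2 (4>3)).
R5: dominated, since R2 does at least as well everywhere (s1: 8>4, s2: 9>3, s3: 8=8, s4: 3>1).

R1, R3, R5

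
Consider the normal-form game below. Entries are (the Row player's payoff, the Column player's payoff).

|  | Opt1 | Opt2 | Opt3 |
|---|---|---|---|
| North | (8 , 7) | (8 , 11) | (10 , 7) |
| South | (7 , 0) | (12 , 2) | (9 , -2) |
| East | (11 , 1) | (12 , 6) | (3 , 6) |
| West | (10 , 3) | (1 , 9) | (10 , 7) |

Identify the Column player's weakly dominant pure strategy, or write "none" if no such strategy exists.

Opt2 vs Opt1: North: 11>7, South: 2>0, East: 6>1, West: 9>3.
Opt2 vs Opt3: North: 11>7, South: 2>-2, East: 6=6, West: 9>7.
Opt2 is at least as good as every other strategy against every opponent action, so it is weakly dominant.

Opt2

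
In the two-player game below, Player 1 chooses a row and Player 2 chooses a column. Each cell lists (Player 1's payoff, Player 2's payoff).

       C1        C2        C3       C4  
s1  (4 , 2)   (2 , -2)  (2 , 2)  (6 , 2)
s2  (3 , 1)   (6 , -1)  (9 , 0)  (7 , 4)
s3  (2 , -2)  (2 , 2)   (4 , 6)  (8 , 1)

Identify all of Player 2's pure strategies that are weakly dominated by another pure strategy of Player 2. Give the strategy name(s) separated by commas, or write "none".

C1, C2

C1 is weakly dominated by C4 (s1: 2=2, s2: 4>1, s3: 1>-2).
C2: dominated, since C3 does at least as well everywhere (s1: 2>-2, s2: 0>-1, s3: 6>2).
C3 is not dominated — it holds its own against C1 at s3 (6>-2); C2 at s1 (2>-2); C4 at s3 (6>1).
Nothing dominates C4: C1 at s2 (4>1); C2 at s1 (2>-2); C3 at s2 (4>0).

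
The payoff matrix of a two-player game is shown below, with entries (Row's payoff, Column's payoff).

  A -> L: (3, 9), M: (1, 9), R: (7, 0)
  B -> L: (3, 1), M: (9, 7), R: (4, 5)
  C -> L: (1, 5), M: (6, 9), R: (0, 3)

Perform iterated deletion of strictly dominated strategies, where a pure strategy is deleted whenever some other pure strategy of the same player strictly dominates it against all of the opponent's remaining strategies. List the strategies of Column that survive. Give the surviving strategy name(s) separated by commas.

For Row, B strictly dominates C on the remaining columns (L: 3>1, M: 9>6, R: 4>0); eliminate C.
Column R is eliminated: M beats it against every remaining row (A: 9>0, B: 7>5).
Among the remaining strategies, none is strictly dominated by another pure strategy of the same player, so the elimination stops.
Surviving strategies — Row: {A, B}; Column: {L, M}.

L, M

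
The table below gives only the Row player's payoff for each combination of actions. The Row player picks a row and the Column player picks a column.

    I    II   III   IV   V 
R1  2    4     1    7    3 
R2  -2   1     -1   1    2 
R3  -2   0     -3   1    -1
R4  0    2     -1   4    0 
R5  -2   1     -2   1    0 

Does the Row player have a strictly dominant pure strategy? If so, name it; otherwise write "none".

R1 vs R2: I: 2>-2, II: 4>1, III: 1>-1, IV: 7>1, V: 3>2.
R1 vs R3: I: 2>-2, II: 4>0, III: 1>-3, IV: 7>1, V: 3>-1.
R1 vs R4: I: 2>0, II: 4>2, III: 1>-1, IV: 7>4, V: 3>0.
R1 vs R5: I: 2>-2, II: 4>1, III: 1>-2, IV: 7>1, V: 3>0.
R1 strictly beats every other strategy against every opponent action, so it is strictly dominant.

R1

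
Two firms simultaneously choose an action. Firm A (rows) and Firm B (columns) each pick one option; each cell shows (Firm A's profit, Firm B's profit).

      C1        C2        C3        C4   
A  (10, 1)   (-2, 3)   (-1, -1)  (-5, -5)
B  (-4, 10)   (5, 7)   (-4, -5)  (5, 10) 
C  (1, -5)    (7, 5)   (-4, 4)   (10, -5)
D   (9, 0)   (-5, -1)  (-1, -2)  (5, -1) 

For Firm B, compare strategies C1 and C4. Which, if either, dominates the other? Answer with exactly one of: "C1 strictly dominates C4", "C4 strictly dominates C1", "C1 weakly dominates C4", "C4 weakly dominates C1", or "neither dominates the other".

C1 weakly dominates C4

C1's payoffs vs C4's, by Firm A's action — A: 1>-5, B: 10=10, C: -5=-5, D: 0>-1.
C1 is at least as good everywhere and strictly better somewhere (tied only at B, C), so C1 weakly but not strictly dominates C4.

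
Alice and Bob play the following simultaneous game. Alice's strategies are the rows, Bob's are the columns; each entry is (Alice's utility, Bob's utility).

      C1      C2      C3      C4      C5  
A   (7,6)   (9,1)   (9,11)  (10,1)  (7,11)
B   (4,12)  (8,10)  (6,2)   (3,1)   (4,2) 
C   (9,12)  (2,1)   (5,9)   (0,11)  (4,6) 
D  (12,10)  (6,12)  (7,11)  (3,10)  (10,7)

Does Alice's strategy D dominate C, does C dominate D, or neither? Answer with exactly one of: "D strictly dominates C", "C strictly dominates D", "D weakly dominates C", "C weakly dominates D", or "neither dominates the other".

D strictly dominates C

Compare D to C across each choice by Bob: C1: 12>9, C2: 6>2, C3: 7>5, C4: 3>0, C5: 10>4.
D gives a strictly higher payoff against each choice by Bob, so D strictly dominates C.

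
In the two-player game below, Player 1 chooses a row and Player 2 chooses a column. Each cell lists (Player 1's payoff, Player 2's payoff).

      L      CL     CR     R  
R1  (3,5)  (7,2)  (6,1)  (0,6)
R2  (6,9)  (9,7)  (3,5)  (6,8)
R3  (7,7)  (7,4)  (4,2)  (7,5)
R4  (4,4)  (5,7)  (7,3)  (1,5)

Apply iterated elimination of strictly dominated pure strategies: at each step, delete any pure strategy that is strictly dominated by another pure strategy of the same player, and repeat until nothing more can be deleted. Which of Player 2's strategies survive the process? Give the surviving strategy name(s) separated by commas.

Column CR is eliminated: L beats it against every remaining row (R1: 5>1, R2: 9>5, R3: 7>2, R4: 4>3).
Player 1's strategy R1 is strictly dominated by R2 (L: 6>3, CL: 9>7, R: 6>0) and is removed.
For Player 1, R2 strictly dominates R4 on the remaining columns (L: 6>4, CL: 9>5, R: 6>1); eliminate R4.
For Player 2, L strictly dominates CL on the remaining rows (R2: 9>7, R3: 7>4); eliminate CL.
Row R2 is eliminated: R3 beats it against every remaining column (L: 7>6, R: 7>6).
Player 2's strategy R is strictly dominated by L (R3: 7>5) and is removed.
Among the remaining strategies, none is strictly dominated by another pure strategy of the same player, so the elimination stops.
Surviving strategies — Player 1: {R3}; Player 2: {L}.

L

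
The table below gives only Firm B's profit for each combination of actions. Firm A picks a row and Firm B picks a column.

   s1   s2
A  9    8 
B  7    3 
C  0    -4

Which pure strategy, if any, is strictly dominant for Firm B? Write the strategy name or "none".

s1

s1 vs s2: A: 9>8, B: 7>3, C: 0>-4.
s1 strictly beats every other strategy against every opponent action, so it is strictly dominant.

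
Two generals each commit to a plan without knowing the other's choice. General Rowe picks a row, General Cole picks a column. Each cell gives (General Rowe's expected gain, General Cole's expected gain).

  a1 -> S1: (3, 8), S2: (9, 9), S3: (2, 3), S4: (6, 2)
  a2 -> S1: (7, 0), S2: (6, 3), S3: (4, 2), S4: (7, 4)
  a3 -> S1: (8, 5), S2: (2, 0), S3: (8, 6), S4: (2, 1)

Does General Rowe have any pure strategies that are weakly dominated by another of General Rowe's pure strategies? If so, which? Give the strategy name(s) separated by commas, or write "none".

none

a1 is not dominated — it holds its own against a2 at S2 (9>6); a3 at S2 (9>2).
Nothing dominates a2: a1 at S1 (7>3); a3 at S2 (6>2).
a3: no other strategy beats it everywhere (a1 at S1 (8>3); a2 at S1 (8>7)).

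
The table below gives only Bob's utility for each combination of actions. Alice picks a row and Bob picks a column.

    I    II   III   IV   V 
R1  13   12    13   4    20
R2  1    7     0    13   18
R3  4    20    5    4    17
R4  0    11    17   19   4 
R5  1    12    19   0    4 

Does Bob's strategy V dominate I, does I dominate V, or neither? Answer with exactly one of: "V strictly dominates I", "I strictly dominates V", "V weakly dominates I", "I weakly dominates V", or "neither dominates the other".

V's payoffs vs I's, by Alice's action — R1: 20>13, R2: 18>1, R3: 17>4, R4: 4>0, R5: 4>1.
Every comparison favours V, so V strictly dominates I.

V strictly dominates I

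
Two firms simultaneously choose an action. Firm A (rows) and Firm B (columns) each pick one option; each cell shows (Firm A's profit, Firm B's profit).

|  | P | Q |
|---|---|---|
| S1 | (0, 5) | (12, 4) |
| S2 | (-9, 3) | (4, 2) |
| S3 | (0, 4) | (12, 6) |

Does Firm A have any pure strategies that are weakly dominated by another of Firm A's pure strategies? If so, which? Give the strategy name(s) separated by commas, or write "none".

S2

S1: no other strategy beats it everywhere (S2 at P (0>-9); S3 (identical payoffs)).
S2: dominated, since S1 does at least as well everywhere (P: 0>-9, Q: 12>4).
S3: no other strategy beats it everywhere (S1 (identical payoffs); S2 at P (0>-9)).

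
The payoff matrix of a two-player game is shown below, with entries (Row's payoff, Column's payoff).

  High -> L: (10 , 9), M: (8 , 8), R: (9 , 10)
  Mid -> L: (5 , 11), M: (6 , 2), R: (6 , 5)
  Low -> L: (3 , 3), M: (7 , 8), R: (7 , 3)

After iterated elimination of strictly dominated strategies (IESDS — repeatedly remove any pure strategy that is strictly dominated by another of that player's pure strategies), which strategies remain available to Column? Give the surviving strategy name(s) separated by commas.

R

For Row, High strictly dominates Mid on the remaining columns (L: 10>5, M: 8>6, R: 9>6); eliminate Mid.
Row's strategy Low is strictly dominated by High (L: 10>3, M: 8>7, R: 9>7) and is removed.
Column L is eliminated: R beats it against every remaining row (High: 10>9).
Column's strategy M is strictly dominated by R (High: 10>8) and is removed.
Among the remaining strategies, none is strictly dominated by another pure strategy of the same player, so the elimination stops.
Surviving strategies — Row: {High}; Column: {R}.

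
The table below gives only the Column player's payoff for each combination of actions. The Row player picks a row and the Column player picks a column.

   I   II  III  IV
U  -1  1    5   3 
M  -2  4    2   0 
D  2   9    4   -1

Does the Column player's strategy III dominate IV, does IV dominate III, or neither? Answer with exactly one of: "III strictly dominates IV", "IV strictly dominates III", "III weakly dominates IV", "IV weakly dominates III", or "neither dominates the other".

III strictly dominates IV

Compare III to IV across every action of the Row player: U: 5>3, M: 2>0, D: 4>-1.
III gives a strictly higher payoff against every action of the Row player, so III strictly dominates IV.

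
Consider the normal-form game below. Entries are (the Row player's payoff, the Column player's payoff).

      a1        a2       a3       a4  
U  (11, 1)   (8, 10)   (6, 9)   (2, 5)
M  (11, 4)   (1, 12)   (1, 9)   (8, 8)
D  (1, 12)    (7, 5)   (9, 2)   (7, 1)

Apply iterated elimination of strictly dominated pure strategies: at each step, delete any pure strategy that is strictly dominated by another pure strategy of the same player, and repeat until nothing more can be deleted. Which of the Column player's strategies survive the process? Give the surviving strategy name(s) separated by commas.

Column a3 is eliminated: a2 beats it against every remaining row (U: 10>9, M: 12>9, D: 5>2).
The Column player's strategy a4 is strictly dominated by a2 (U: 10>5, M: 12>8, D: 5>1) and is removed.
For the Row player, U strictly dominates D on the remaining columns (a1: 11>1, a2: 8>7); eliminate D.
The Column player's strategy a1 is strictly dominated by a2 (U: 10>1, M: 12>4) and is removed.
Row M is eliminated: U beats it against every remaining column (a2: 8>1).
Among the remaining strategies, none is strictly dominated by another pure strategy of the same player, so the elimination stops.
Surviving strategies — the Row player: {U}; the Column player: {a2}.

a2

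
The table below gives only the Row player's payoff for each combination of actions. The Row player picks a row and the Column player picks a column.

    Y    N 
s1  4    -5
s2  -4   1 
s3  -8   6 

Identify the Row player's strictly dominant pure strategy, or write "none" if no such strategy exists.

s1 fails to dominate s2 at N (-5<1).
s2 fails to dominate s1 at Y (-4<4).
s3 fails to dominate s1 at Y (-8<4).
No single strategy dominates all the others.

none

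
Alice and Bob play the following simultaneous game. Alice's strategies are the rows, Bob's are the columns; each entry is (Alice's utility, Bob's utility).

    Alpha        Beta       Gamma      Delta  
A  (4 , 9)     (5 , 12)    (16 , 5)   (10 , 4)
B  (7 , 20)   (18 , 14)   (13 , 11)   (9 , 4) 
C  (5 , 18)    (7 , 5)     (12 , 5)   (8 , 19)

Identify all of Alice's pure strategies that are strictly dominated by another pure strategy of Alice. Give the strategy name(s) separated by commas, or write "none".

C

A is not dominated — it holds its own against B at Gamma (16>13); C at Gamma (16>12).
B is not dominated — it holds its own against A at Alpha (7>4); C at Alpha (7>5).
C is strictly dominated by B (Alpha: 7>5, Beta: 18>7, Gamma: 13>12, Delta: 9>8).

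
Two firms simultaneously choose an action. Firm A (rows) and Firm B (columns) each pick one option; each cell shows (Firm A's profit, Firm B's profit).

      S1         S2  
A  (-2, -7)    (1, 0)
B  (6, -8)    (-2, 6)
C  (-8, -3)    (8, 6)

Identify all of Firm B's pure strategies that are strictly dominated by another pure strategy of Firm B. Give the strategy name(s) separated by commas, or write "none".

S1

S1 is strictly dominated by S2 (A: 0>-7, B: 6>-8, C: 6>-3).
Nothing dominates S2: S1 at A (0>-7).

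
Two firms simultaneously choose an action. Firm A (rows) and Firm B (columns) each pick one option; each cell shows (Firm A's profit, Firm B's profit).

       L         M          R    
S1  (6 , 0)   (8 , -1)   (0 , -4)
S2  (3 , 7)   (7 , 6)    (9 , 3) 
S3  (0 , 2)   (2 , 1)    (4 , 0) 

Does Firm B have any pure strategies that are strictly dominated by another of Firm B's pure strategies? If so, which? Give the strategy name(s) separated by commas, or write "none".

M, R

Nothing dominates L: M at S1 (0>-1); R at S1 (0>-4).
M: dominated, since L does at least as well everywhere (S1: 0>-1, S2: 7>6, S3: 2>1).
R: dominated, since L does at least as well everywhere (S1: 0>-4, S2: 7>3, S3: 2>0).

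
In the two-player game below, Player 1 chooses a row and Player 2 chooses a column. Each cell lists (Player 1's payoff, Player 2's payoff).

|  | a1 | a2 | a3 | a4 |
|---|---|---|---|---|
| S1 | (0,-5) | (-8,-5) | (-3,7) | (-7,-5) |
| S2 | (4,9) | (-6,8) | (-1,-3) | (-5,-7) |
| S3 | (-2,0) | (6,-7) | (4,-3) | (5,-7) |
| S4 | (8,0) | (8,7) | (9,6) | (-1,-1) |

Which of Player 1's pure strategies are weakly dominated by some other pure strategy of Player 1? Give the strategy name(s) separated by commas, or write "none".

S1, S2

S2 weakly dominates S1 — a1: 4>0, a2: -6>-8, a3: -1>-3, a4: -5>-7.
S2 is weakly dominated by S4 (a1: 8>4, a2: 8>-6, a3: 9>-1, a4: -1>-5).
Nothing dominates S3: S1 at a2 (6>-8); S2 at a2 (6>-6); S4 at a4 (5>-1).
Nothing dominates S4: S1 at a1 (8>0); S2 at a1 (8>4); S3 at a1 (8>-2).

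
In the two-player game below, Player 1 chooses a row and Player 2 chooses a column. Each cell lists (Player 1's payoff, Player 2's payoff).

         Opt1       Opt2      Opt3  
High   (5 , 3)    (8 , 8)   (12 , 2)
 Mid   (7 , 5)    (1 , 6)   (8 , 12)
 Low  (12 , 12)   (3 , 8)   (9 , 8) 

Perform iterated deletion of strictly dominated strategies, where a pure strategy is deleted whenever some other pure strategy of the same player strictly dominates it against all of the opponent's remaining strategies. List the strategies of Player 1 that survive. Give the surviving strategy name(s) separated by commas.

High, Low

Row Mid is eliminated: Low beats it against every remaining column (Opt1: 12>7, Opt2: 3>1, Opt3: 9>8).
Column Opt3 is eliminated: Opt1 beats it against every remaining row (High: 3>2, Low: 12>8).
Among the remaining strategies, none is strictly dominated by another pure strategy of the same player, so the elimination stops.
Surviving strategies — Player 1: {High, Low}; Player 2: {Opt1, Opt2}.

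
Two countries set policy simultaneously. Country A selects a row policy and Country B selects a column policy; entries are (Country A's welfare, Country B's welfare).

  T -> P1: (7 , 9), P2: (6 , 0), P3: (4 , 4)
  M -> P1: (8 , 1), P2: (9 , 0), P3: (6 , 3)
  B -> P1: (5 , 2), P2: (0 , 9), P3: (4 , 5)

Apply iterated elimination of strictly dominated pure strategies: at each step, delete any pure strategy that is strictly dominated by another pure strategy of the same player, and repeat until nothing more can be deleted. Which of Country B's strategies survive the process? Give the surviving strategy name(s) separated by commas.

P3

Country A's strategy T is strictly dominated by M (P1: 8>7, P2: 9>6, P3: 6>4) and is removed.
For Country A, M strictly dominates B on the remaining columns (P1: 8>5, P2: 9>0, P3: 6>4); eliminate B.
Country B's strategy P1 is strictly dominated by P3 (M: 3>1) and is removed.
For Country B, P3 strictly dominates P2 on the remaining rows (M: 3>0); eliminate P2.
Among the remaining strategies, none is strictly dominated by another pure strategy of the same player, so the elimination stops.
Surviving strategies — Country A: {M}; Country B: {P3}.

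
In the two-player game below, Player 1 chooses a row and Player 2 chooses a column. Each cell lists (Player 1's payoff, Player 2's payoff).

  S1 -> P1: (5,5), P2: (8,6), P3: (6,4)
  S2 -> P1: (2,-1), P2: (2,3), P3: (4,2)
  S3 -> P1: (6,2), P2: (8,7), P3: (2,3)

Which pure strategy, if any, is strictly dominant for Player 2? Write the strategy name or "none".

P2

P2 vs P1: S1: 6>5, S2: 3>-1, S3: 7>2.
P2 vs P3: S1: 6>4, S2: 3>2, S3: 7>3.
P2 strictly beats every other strategy against every opponent action, so it is strictly dominant.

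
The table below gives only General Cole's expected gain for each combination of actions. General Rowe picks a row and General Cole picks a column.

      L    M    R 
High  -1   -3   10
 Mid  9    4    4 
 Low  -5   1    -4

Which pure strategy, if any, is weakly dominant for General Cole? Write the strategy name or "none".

L fails to dominate M at Low (-5<1).
M fails to dominate L at High (-3<-1).
R fails to dominate L at Mid (4<9).
No single strategy dominates all the others.

none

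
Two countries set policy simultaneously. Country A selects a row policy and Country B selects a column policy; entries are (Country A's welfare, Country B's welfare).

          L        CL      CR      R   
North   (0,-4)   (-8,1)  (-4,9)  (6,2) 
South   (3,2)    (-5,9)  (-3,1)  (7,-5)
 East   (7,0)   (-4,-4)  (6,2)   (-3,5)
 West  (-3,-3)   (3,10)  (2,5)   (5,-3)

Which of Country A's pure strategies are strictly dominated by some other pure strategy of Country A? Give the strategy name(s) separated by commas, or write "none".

South strictly dominates North — L: 3>0, CL: -5>-8, CR: -3>-4, R: 7>6.
Nothing dominates South: North at L (3>0); East at R (7>-3); West at L (3>-3).
Nothing dominates East: North at L (7>0); South at L (7>3); West at L (7>-3).
Nothing dominates West: North at CL (3>-8); South at CL (3>-5); East at CL (3>-4).

North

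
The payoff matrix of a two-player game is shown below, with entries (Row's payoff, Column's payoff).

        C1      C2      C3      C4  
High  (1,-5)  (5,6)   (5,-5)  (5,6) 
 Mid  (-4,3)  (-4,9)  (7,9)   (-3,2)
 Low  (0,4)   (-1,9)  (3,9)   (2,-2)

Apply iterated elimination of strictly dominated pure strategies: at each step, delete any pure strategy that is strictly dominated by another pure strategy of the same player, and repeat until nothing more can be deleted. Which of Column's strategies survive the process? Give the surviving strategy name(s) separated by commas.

Row Low is eliminated: High beats it against every remaining column (C1: 1>0, C2: 5>-1, C3: 5>3, C4: 5>2).
For Column, C2 strictly dominates C1 on the remaining rows (High: 6>-5, Mid: 9>3); eliminate C1.
Among the remaining strategies, none is strictly dominated by another pure strategy of the same player, so the elimination stops.
Surviving strategies — Row: {High, Mid}; Column: {C2, C3, C4}.

C2, C3, C4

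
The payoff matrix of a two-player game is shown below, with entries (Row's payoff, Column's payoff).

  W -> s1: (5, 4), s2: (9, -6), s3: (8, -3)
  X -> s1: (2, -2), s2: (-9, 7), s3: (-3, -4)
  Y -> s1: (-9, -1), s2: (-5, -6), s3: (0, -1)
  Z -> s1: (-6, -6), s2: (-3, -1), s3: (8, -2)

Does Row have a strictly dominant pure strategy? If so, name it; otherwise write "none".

none

W fails to dominate Z at s3 (8=8).
X fails to dominate W at s1 (2<5).
Y fails to dominate W at s1 (-9<5).
Z fails to dominate W at s1 (-6<5).
No single strategy dominates all the others.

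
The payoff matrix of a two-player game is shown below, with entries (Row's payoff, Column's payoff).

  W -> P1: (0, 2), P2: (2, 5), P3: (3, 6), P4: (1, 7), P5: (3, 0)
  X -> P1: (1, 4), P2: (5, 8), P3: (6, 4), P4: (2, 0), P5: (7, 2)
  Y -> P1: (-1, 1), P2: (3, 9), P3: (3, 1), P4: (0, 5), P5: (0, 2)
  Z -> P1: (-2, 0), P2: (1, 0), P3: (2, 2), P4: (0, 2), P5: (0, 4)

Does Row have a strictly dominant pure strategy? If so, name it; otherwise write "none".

X

X vs W: P1: 1>0, P2: 5>2, P3: 6>3, P4: 2>1, P5: 7>3.
X vs Y: P1: 1>-1, P2: 5>3, P3: 6>3, P4: 2>0, P5: 7>0.
X vs Z: P1: 1>-2, P2: 5>1, P3: 6>2, P4: 2>0, P5: 7>0.
X strictly beats every other strategy against every opponent action, so it is strictly dominant.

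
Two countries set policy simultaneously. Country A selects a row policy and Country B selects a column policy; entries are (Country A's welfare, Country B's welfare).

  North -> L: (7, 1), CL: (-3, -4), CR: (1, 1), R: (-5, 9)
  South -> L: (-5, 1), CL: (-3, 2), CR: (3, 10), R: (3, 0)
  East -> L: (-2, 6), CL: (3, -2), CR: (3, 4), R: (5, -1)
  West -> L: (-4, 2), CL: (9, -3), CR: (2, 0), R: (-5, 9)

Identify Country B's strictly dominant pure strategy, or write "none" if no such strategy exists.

none

L fails to dominate CL at South (1<2).
CL fails to dominate L at North (-4<1).
CR fails to dominate L at North (1=1).
R fails to dominate L at South (0<1).
No single strategy dominates all the others.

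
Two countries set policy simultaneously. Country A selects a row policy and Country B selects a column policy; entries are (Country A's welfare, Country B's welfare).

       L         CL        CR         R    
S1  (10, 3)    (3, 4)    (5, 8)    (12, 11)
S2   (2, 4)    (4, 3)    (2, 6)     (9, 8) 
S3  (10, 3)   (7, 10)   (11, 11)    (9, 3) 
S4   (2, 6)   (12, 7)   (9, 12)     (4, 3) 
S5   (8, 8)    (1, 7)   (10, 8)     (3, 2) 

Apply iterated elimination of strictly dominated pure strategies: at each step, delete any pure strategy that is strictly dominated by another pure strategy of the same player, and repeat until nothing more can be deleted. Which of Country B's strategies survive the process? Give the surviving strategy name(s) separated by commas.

CR, R

For Country A, S3 strictly dominates S5 on the remaining columns (L: 10>8, CL: 7>1, CR: 11>10, R: 9>3); eliminate S5.
Column L is eliminated: CR beats it against every remaining row (S1: 8>3, S2: 6>4, S3: 11>3, S4: 12>6).
Country B's strategy CL is strictly dominated by CR (S1: 8>4, S2: 6>3, S3: 11>10, S4: 12>7) and is removed.
Row S2 is eliminated: S1 beats it against every remaining column (CR: 5>2, R: 12>9).
Row S4 is eliminated: S3 beats it against every remaining column (CR: 11>9, R: 9>4).
Among the remaining strategies, none is strictly dominated by another pure strategy of the same player, so the elimination stops.
Surviving strategies — Country A: {S1, S3}; Country B: {CR, R}.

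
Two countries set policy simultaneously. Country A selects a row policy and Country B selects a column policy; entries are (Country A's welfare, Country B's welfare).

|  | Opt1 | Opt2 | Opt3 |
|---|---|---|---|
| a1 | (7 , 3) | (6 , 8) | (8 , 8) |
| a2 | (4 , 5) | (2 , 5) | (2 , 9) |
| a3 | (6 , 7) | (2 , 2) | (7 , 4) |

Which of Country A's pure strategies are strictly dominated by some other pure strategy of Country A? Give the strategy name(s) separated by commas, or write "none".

a2, a3

a1 is not dominated — it holds its own against a2 at Opt1 (7>4); a3 at Opt1 (7>6).
a2: dominated, since a1 does at least as well everywhere (Opt1: 7>4, Opt2: 6>2, Opt3: 8>2).
a3: dominated, since a1 does at least as well everywhere (Opt1: 7>6, Opt2: 6>2, Opt3: 8>7).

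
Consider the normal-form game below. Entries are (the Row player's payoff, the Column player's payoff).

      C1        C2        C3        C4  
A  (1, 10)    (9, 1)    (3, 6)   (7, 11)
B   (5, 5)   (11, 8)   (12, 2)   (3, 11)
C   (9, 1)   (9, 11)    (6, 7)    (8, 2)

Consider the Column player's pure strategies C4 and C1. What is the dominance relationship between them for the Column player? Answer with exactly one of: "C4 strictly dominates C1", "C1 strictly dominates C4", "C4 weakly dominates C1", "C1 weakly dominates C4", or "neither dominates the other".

C4 strictly dominates C1

Compare C4 to C1 across each opponent action: A: 11>10, B: 11>5, C: 2>1.
C4 gives a strictly higher payoff against each opponent action, so C4 strictly dominates C1.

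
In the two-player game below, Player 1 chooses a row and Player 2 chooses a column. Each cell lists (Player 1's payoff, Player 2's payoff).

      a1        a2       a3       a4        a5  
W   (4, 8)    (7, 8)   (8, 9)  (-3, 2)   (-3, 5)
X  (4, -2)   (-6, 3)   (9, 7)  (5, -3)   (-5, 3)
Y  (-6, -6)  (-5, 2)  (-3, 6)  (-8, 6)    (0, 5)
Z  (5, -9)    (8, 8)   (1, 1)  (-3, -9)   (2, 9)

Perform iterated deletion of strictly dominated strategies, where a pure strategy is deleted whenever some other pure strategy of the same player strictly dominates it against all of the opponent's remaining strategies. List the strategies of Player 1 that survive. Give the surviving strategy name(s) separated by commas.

Row Y is eliminated: Z beats it against every remaining column (a1: 5>-6, a2: 8>-5, a3: 1>-3, a4: -3>-8, a5: 2>0).
Player 2's strategy a1 is strictly dominated by a3 (W: 9>8, X: 7>-2, Z: 1>-9) and is removed.
For Player 2, a2 strictly dominates a4 on the remaining rows (W: 8>2, X: 3>-3, Z: 8>-9); eliminate a4.
Among the remaining strategies, none is strictly dominated by another pure strategy of the same player, so the elimination stops.
Surviving strategies — Player 1: {W, X, Z}; Player 2: {a2, a3, a5}.

W, X, Z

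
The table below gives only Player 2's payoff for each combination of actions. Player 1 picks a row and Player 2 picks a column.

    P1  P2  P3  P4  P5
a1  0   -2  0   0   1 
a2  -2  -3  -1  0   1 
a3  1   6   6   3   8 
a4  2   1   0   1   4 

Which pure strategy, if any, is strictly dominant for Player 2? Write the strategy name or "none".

P5

P5 vs P1: a1: 1>0, a2: 1>-2, a3: 8>1, a4: 4>2.
P5 vs P2: a1: 1>-2, a2: 1>-3, a3: 8>6, a4: 4>1.
P5 vs P3: a1: 1>0, a2: 1>-1, a3: 8>6, a4: 4>0.
P5 vs P4: a1: 1>0, a2: 1>0, a3: 8>3, a4: 4>1.
P5 strictly beats every other strategy against every opponent action, so it is strictly dominant.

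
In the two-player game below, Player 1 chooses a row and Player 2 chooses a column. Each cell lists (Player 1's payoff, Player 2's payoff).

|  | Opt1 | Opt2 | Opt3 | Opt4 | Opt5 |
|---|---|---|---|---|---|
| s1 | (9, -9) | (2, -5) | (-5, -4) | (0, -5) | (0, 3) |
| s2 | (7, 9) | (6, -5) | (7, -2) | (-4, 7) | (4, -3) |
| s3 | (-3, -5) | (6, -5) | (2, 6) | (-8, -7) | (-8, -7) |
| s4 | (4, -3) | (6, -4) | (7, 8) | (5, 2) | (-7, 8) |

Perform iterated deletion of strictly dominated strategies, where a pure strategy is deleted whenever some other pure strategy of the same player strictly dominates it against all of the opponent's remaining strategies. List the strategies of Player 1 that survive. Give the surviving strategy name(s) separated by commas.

For Player 2, Opt3 strictly dominates Opt2 on the remaining rows (s1: -4>-5, s2: -2>-5, s3: 6>-5, s4: 8>-4); eliminate Opt2.
Row s3 is eliminated: s2 beats it against every remaining column (Opt1: 7>-3, Opt3: 7>2, Opt4: -4>-8, Opt5: 4>-8).
Among the remaining strategies, none is strictly dominated by another pure strategy of the same player, so the elimination stops.
Surviving strategies — Player 1: {s1, s2, s4}; Player 2: {Opt1, Opt3, Opt4, Opt5}.

s1, s2, s4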